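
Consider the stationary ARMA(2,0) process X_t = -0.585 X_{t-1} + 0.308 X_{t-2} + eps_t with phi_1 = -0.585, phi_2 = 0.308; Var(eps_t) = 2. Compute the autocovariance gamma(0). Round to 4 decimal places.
\gamma(0) = 7.7438

Multiply the model equation by X_{t-k} and take expectations. With theta_0 = psi_0 = 1 and psi_j the MA(infinity) weights, this gives
  gamma(k) - sum_i phi_i gamma(k-i) = c_k,
  c_k = sigma^2 * sum_{j=k..q} theta_j psi_{j-k}   (c_k = 0 for k > q),
using gamma(-m) = gamma(m).
Pure AR (q = 0): c_0 = sigma^2 = 2, c_k = 0 for k >= 1.
Equations for k = 0, 1, 2 (AR order 2, c_2 = 0):
  (E0) gamma(0) = phi_1 gamma(1) + phi_2 gamma(2) + c_0
  (E1) gamma(1) = phi_1 gamma(0) + phi_2 gamma(1) + c_1
  (E2) gamma(2) = phi_1 gamma(1) + phi_2 gamma(0)
From (E1): gamma(1) = A gamma(0) + B with
  A = phi_1 / (1 - phi_2) = -0.585 / 0.692 = -0.845376,   B = c_1 / (1 - phi_2) = 0 / 0.692 = 0.
Insert (E2) into (E0): gamma(0) (1 - phi_2^2) = phi_1 (1 + phi_2) gamma(1) + c_0.
  phi_1 (1 + phi_2) = (-0.585)(1.308) = -0.76518,   1 - phi_2^2 = 0.905136.
Replace gamma(1) by A gamma(0) + B and collect gamma(0):
  gamma(0) [0.905136 - (-0.76518)(-0.845376)] = c_0 = 2
  gamma(0) * 0.258271 = 2
  gamma(0) = 2 / 0.258271 = 7.743792.
Therefore gamma(0) = 7.7438 (to 4 decimal places).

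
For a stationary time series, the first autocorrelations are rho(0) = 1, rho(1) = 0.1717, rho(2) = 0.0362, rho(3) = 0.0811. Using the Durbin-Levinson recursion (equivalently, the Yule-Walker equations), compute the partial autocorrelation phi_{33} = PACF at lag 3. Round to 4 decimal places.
\phi_{33} = 0.0760

The PACF at lag k is phi_{kk}, the last component of the solution
to the Yule-Walker system G_k phi = r_k where
  (G_k)_{ij} = rho(|i - j|), (r_k)_i = rho(i), i,j = 1..k.
Equivalently, Durbin-Levinson gives phi_{kk} iteratively:
  phi_{11} = rho(1)
  phi_{kk} = [rho(k) - sum_{j=1..k-1} phi_{k-1,j} rho(k-j)]
            / [1 - sum_{j=1..k-1} phi_{k-1,j} rho(j)],
  phi_{k,j} = phi_{k-1,j} - phi_{kk} phi_{k-1,k-j},  j = 1..k-1.
Step k = 1:
  phi_11 = rho(1) = 0.1717.
Step k = 2:
  phi_22 = [rho(2) - phi_11 rho(1)] / [1 - phi_11 rho(1)] = [0.0362 - (0.1717)(0.1717)] / [1 - (0.1717)(0.1717)]
         = 0.00671911 / 0.97051911 = 0.006923.
  Update: phi_21 = phi_11 - phi_22 phi_11 = 0.1717 - (0.006923)(0.1717) = 0.170511.
Step k = 3:
  phi_33 = [rho(3) - phi_21 rho(2) - phi_22 rho(1)] / [1 - phi_21 rho(1) - phi_22 rho(2)]
    numerator   = 0.0811 - (0.170511)(0.0362) - (0.006923)(0.1717) = 0.07373878
    denominator = 1 - (0.170511)(0.1717) - (0.006923)(0.0362) = 0.97047259
  phi_33 = 0.07373878 / 0.97047259 = 0.076.
Therefore phi_{33} = 0.0760.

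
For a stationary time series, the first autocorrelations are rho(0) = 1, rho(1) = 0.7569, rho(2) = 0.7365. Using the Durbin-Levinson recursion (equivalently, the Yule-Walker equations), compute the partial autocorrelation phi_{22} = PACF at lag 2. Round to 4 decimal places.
\phi_{22} = 0.3831

The PACF at lag k is phi_{kk}, the last component of the solution
to the Yule-Walker system G_k phi = r_k where
  (G_k)_{ij} = rho(|i - j|), (r_k)_i = rho(i), i,j = 1..k.
Equivalently, Durbin-Levinson gives phi_{kk} iteratively:
  phi_{11} = rho(1)
  phi_{kk} = [rho(k) - sum_{j=1..k-1} phi_{k-1,j} rho(k-j)]
            / [1 - sum_{j=1..k-1} phi_{k-1,j} rho(j)],
  phi_{k,j} = phi_{k-1,j} - phi_{kk} phi_{k-1,k-j},  j = 1..k-1.
Step k = 1:
  phi_11 = rho(1) = 0.7569.
Step k = 2:
  phi_22 = [rho(2) - phi_11 rho(1)] / [1 - phi_11 rho(1)] = [0.7365 - (0.7569)(0.7569)] / [1 - (0.7569)(0.7569)]
         = 0.16360239 / 0.42710239 = 0.3831.
Therefore phi_{22} = 0.3831.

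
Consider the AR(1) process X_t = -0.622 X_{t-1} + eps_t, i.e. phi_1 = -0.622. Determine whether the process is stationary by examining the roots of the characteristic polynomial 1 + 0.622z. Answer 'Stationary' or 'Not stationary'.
\text{Stationary}

The AR(p) characteristic polynomial is P(z) = 1 + 0.622z.
Stationarity requires all roots to lie outside the unit circle, i.e. |z| > 1 for every root.
This is linear in z: 1 + (0.622) z = 0  =>  z = -1/(0.622) = -1.607717,  |z| = 1.607717.
Moduli of all roots: 1.6077.
All moduli strictly greater than 1? Yes.
Verdict: Stationary.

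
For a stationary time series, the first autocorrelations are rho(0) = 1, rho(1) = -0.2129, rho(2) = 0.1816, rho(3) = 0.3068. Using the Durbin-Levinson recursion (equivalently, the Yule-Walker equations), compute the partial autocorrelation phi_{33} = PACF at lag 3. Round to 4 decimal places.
\phi_{33} = 0.3960

The PACF at lag k is phi_{kk}, the last component of the solution
to the Yule-Walker system G_k phi = r_k where
  (G_k)_{ij} = rho(|i - j|), (r_k)_i = rho(i), i,j = 1..k.
Equivalently, Durbin-Levinson gives phi_{kk} iteratively:
  phi_{11} = rho(1)
  phi_{kk} = [rho(k) - sum_{j=1..k-1} phi_{k-1,j} rho(k-j)]
            / [1 - sum_{j=1..k-1} phi_{k-1,j} rho(j)],
  phi_{k,j} = phi_{k-1,j} - phi_{kk} phi_{k-1,k-j},  j = 1..k-1.
Step k = 1:
  phi_11 = rho(1) = -0.2129.
Step k = 2:
  phi_22 = [rho(2) - phi_11 rho(1)] / [1 - phi_11 rho(1)] = [0.1816 - (-0.2129)(-0.2129)] / [1 - (-0.2129)(-0.2129)]
         = 0.13627359 / 0.95467359 = 0.142744.
  Update: phi_21 = phi_11 - phi_22 phi_11 = -0.2129 - (0.142744)(-0.2129) = -0.18251.
Step k = 3:
  phi_33 = [rho(3) - phi_21 rho(2) - phi_22 rho(1)] / [1 - phi_21 rho(1) - phi_22 rho(2)]
    numerator   = 0.3068 - (-0.18251)(0.1816) - (0.142744)(-0.2129) = 0.37033392
    denominator = 1 - (-0.18251)(-0.2129) - (0.142744)(0.1816) = 0.9352214
  phi_33 = 0.37033392 / 0.9352214 = 0.396.
Therefore phi_{33} = 0.3960.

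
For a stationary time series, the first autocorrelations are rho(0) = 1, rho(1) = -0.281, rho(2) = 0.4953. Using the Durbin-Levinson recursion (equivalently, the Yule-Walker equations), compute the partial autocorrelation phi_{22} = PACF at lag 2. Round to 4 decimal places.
\phi_{22} = 0.4520

The PACF at lag k is phi_{kk}, the last component of the solution
to the Yule-Walker system G_k phi = r_k where
  (G_k)_{ij} = rho(|i - j|), (r_k)_i = rho(i), i,j = 1..k.
Equivalently, Durbin-Levinson gives phi_{kk} iteratively:
  phi_{11} = rho(1)
  phi_{kk} = [rho(k) - sum_{j=1..k-1} phi_{k-1,j} rho(k-j)]
            / [1 - sum_{j=1..k-1} phi_{k-1,j} rho(j)],
  phi_{k,j} = phi_{k-1,j} - phi_{kk} phi_{k-1,k-j},  j = 1..k-1.
Step k = 1:
  phi_11 = rho(1) = -0.281.
Step k = 2:
  phi_22 = [rho(2) - phi_11 rho(1)] / [1 - phi_11 rho(1)] = [0.4953 - (-0.281)(-0.281)] / [1 - (-0.281)(-0.281)]
         = 0.416339 / 0.921039 = 0.452.
Therefore phi_{22} = 0.4520.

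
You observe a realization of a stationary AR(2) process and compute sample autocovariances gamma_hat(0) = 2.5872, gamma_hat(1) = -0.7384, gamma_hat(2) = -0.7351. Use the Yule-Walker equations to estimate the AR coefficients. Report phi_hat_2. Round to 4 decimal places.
\hat\phi_{2} = -0.3980

The Yule-Walker equations for an AR(p) process read, in matrix form,
  Gamma_p phi = r_p,   with   (Gamma_p)_{ij} = gamma(|i - j|),
                       (r_p)_i = gamma(i),   i,j = 1..p.
Substitute the sample gammas (Toeplitz matrix and right-hand side of size 2):
  Gamma_p = [[2.5872, -0.7384], [-0.7384, 2.5872]]
  r_p     = [-0.7384, -0.7351]
Written out:
  2.5872 phi_1 - 0.7384 phi_2 = -0.7384
  -0.7384 phi_1 + 2.5872 phi_2 = -0.7351
Solve by Cramer's rule:
  det = gamma(0)^2 - gamma(1)^2 = (2.5872)^2 - (-0.7384)^2 = 6.69360384 - 0.54523456 = 6.14836928
  phi_hat_1 = [gamma(1) gamma(0) - gamma(1) gamma(2)] / det = [(-0.7384)(2.5872) - (-0.7384)(-0.7351)] / 6.14836928 = -2.45318632 / 6.14836928 = -0.399
  phi_hat_2 = [gamma(0) gamma(2) - gamma(1)^2] / det = [(2.5872)(-0.7351) - (-0.7384)^2] / 6.14836928 = -2.44708528 / 6.14836928 = -0.398
So phi_hat = [-0.3990, -0.3980].
Therefore phi_hat_2 = -0.3980.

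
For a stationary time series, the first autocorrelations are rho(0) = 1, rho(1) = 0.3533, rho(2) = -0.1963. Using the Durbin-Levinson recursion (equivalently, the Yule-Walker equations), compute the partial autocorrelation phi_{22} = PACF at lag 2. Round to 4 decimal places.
\phi_{22} = -0.3669

The PACF at lag k is phi_{kk}, the last component of the solution
to the Yule-Walker system G_k phi = r_k where
  (G_k)_{ij} = rho(|i - j|), (r_k)_i = rho(i), i,j = 1..k.
Equivalently, Durbin-Levinson gives phi_{kk} iteratively:
  phi_{11} = rho(1)
  phi_{kk} = [rho(k) - sum_{j=1..k-1} phi_{k-1,j} rho(k-j)]
            / [1 - sum_{j=1..k-1} phi_{k-1,j} rho(j)],
  phi_{k,j} = phi_{k-1,j} - phi_{kk} phi_{k-1,k-j},  j = 1..k-1.
Step k = 1:
  phi_11 = rho(1) = 0.3533.
Step k = 2:
  phi_22 = [rho(2) - phi_11 rho(1)] / [1 - phi_11 rho(1)] = [-0.1963 - (0.3533)(0.3533)] / [1 - (0.3533)(0.3533)]
         = -0.32112089 / 0.87517911 = -0.3669.
Therefore phi_{22} = -0.3669.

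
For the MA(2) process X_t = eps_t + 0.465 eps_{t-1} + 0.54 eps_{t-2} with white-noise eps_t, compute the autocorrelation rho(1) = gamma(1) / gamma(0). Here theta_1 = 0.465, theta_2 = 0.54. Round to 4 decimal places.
\rho(1) = 0.4749

For an MA(q) process with theta_0 = 1, the autocovariance is
  gamma(k) = sigma^2 * sum_{i=0..q-k} theta_i * theta_{i+k},
and rho(k) = gamma(k) / gamma(0). Sigma^2 cancels.
  numerator   = (1)*(0.465) + (0.465)*(0.54) = 0.7161.
  denominator = (1)^2 + (0.465)^2 + (0.54)^2 = 1.507825.
  rho(1) = 0.7161 / 1.507825 = 0.4749.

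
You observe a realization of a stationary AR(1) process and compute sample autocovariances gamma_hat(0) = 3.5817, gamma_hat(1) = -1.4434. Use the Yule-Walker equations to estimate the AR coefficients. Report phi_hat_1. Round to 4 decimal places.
\hat\phi_{1} = -0.4030

The Yule-Walker equations for an AR(p) process read, in matrix form,
  Gamma_p phi = r_p,   with   (Gamma_p)_{ij} = gamma(|i - j|),
                       (r_p)_i = gamma(i),   i,j = 1..p.
Substitute the sample gammas (Toeplitz matrix and right-hand side of size 1):
  Gamma_p = [[3.5817]]
  r_p     = [-1.4434]
With p = 1 this is the single equation gamma(0) phi_1 = gamma(1):
  phi_hat_1 = gamma(1) / gamma(0) = -1.4434 / 3.5817 = -0.4030.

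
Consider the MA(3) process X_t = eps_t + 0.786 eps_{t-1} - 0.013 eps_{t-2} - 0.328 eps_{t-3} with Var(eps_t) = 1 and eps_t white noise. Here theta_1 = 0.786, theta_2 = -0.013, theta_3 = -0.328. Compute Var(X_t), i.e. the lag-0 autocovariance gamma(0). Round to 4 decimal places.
\gamma(0) = 1.7255

For an MA(q) process X_t = eps_t + sum_i theta_i eps_{t-i} with
Var(eps_t) = sigma^2, the variance is
  gamma(0) = sigma^2 * (1 + sum_i theta_i^2).
  sum_i theta_i^2 = (0.786)^2 + (-0.013)^2 + (-0.328)^2 = 0.617796 + 0.000169 + 0.107584 = 0.725549.
  gamma(0) = 1 * (1 + 0.725549) = 1 * 1.725549 = 1.725549, which rounds to 1.7255.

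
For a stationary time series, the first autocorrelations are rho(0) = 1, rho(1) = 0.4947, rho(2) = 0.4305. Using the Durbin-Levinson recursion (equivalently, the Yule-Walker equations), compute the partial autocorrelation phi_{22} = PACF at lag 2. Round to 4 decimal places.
\phi_{22} = 0.2460

The PACF at lag k is phi_{kk}, the last component of the solution
to the Yule-Walker system G_k phi = r_k where
  (G_k)_{ij} = rho(|i - j|), (r_k)_i = rho(i), i,j = 1..k.
Equivalently, Durbin-Levinson gives phi_{kk} iteratively:
  phi_{11} = rho(1)
  phi_{kk} = [rho(k) - sum_{j=1..k-1} phi_{k-1,j} rho(k-j)]
            / [1 - sum_{j=1..k-1} phi_{k-1,j} rho(j)],
  phi_{k,j} = phi_{k-1,j} - phi_{kk} phi_{k-1,k-j},  j = 1..k-1.
Step k = 1:
  phi_11 = rho(1) = 0.4947.
Step k = 2:
  phi_22 = [rho(2) - phi_11 rho(1)] / [1 - phi_11 rho(1)] = [0.4305 - (0.4947)(0.4947)] / [1 - (0.4947)(0.4947)]
         = 0.18577191 / 0.75527191 = 0.246.
Therefore phi_{22} = 0.2460.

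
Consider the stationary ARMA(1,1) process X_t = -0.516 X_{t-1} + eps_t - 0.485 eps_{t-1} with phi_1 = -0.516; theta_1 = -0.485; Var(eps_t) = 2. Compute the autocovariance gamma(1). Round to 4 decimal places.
\gamma(1) = -3.4113

Multiply the model equation by X_{t-k} and take expectations. With theta_0 = psi_0 = 1 and psi_j the MA(infinity) weights, this gives
  gamma(k) - sum_i phi_i gamma(k-i) = c_k,
  c_k = sigma^2 * sum_{j=k..q} theta_j psi_{j-k}   (c_k = 0 for k > q),
using gamma(-m) = gamma(m).
psi-weights needed (psi_j = theta_j + sum_i phi_i psi_{j-i}):
  psi_1 = theta_1 + phi_1 = -0.485 + (-0.516) = -1.001
Right-hand sides:
  c_0 = sigma^2 (1 + theta_1 psi_1) = 2 * (1 + (-0.485)(-1.001)) = 2 * 1.485485 = 2.97097
  c_1 = sigma^2 theta_1 = 2 * (-0.485) = -0.97
  c_2 = 0
Equations for k = 0 and k = 1 (AR order 1):
  gamma(0) = phi_1 gamma(1) + c_0
  gamma(1) = phi_1 gamma(0) + c_1
Substituting the second into the first: gamma(0) (1 - phi_1^2) = c_0 + phi_1 c_1, so
  gamma(0) = (c_0 + phi_1 c_1) / (1 - phi_1^2) = (2.97097 + (-0.516)(-0.97)) / (1 - (-0.516)^2) = 3.47149 / 0.733744 = 4.731201.
  gamma(1) = phi_1 gamma(0) + c_1 = (-0.516)(4.731201) + (-0.97) = -3.411299.
Therefore gamma(1) = -3.4113 (to 4 decimal places).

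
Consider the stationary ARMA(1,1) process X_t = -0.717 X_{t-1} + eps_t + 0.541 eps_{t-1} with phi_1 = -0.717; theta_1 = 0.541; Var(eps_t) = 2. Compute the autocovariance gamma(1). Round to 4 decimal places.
\gamma(1) = -0.4434

Multiply the model equation by X_{t-k} and take expectations. With theta_0 = psi_0 = 1 and psi_j the MA(infinity) weights, this gives
  gamma(k) - sum_i phi_i gamma(k-i) = c_k,
  c_k = sigma^2 * sum_{j=k..q} theta_j psi_{j-k}   (c_k = 0 for k > q),
using gamma(-m) = gamma(m).
psi-weights needed (psi_j = theta_j + sum_i phi_i psi_{j-i}):
  psi_1 = theta_1 + phi_1 = 0.541 + (-0.717) = -0.176
Right-hand sides:
  c_0 = sigma^2 (1 + theta_1 psi_1) = 2 * (1 + (0.541)(-0.176)) = 2 * 0.904784 = 1.809568
  c_1 = sigma^2 theta_1 = 2 * (0.541) = 1.082
  c_2 = 0
Equations for k = 0 and k = 1 (AR order 1):
  gamma(0) = phi_1 gamma(1) + c_0
  gamma(1) = phi_1 gamma(0) + c_1
Substituting the second into the first: gamma(0) (1 - phi_1^2) = c_0 + phi_1 c_1, so
  gamma(0) = (c_0 + phi_1 c_1) / (1 - phi_1^2) = (1.809568 + (-0.717)(1.082)) / (1 - (-0.717)^2) = 1.033774 / 0.485911 = 2.127497.
  gamma(1) = phi_1 gamma(0) + c_1 = (-0.717)(2.127497) + (1.082) = -0.443415.
Therefore gamma(1) = -0.4434 (to 4 decimal places).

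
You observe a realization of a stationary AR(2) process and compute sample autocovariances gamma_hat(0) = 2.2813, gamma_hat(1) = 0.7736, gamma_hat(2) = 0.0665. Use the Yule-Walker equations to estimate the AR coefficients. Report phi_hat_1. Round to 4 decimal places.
\hat\phi_{1} = 0.3720

The Yule-Walker equations for an AR(p) process read, in matrix form,
  Gamma_p phi = r_p,   with   (Gamma_p)_{ij} = gamma(|i - j|),
                       (r_p)_i = gamma(i),   i,j = 1..p.
Substitute the sample gammas (Toeplitz matrix and right-hand side of size 2):
  Gamma_p = [[2.2813, 0.7736], [0.7736, 2.2813]]
  r_p     = [0.7736, 0.0665]
Written out:
  2.2813 phi_1 + 0.7736 phi_2 = 0.7736
  0.7736 phi_1 + 2.2813 phi_2 = 0.0665
Solve by Cramer's rule:
  det = gamma(0)^2 - gamma(1)^2 = (2.2813)^2 - (0.7736)^2 = 5.20432969 - 0.59845696 = 4.60587273
  phi_hat_1 = [gamma(1) gamma(0) - gamma(1) gamma(2)] / det = [(0.7736)(2.2813) - (0.7736)(0.0665)] / 4.60587273 = 1.71336928 / 4.60587273 = 0.372
  phi_hat_2 = [gamma(0) gamma(2) - gamma(1)^2] / det = [(2.2813)(0.0665) - (0.7736)^2] / 4.60587273 = -0.44675051 / 4.60587273 = -0.097
So phi_hat = [0.3720, -0.0970].
Therefore phi_hat_1 = 0.3720.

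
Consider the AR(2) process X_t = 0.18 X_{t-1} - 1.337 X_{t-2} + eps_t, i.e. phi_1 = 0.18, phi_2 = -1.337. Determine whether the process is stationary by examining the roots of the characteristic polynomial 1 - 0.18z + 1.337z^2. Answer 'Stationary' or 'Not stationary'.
\text{Not stationary}

The AR(p) characteristic polynomial is P(z) = 1 - 0.18z + 1.337z^2.
Stationarity requires all roots to lie outside the unit circle, i.e. |z| > 1 for every root.
Set 1 + (-0.18) z + (1.337) z^2 = 0, i.e. a z^2 + b z + c = 0 with a = 1.337, b = -0.18, c = 1.
Discriminant D = b^2 - 4ac = (-0.18)^2 - 4*(1.337)*1 = 0.0324 - (5.348) = -5.3156.
D < 0, so the roots are the complex-conjugate pair z = (-b +/- i sqrt(-D)) / (2a) = 0.0673 +/- 0.8622i.
For a conjugate pair |z|^2 = z * conj(z) = (product of roots) = c/a = 1/(1.337) = 0.747943, so |z| = sqrt(0.747943) = 0.8648 for both roots.
Moduli of all roots: 0.8648, 0.8648.
All moduli strictly greater than 1? No.
Verdict: Not stationary.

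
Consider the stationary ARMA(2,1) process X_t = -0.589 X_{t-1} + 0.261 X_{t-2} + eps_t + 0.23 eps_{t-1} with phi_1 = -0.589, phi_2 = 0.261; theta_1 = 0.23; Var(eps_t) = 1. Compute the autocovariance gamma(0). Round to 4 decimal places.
\gamma(0) = 2.0190

Multiply the model equation by X_{t-k} and take expectations. With theta_0 = psi_0 = 1 and psi_j the MA(infinity) weights, this gives
  gamma(k) - sum_i phi_i gamma(k-i) = c_k,
  c_k = sigma^2 * sum_{j=k..q} theta_j psi_{j-k}   (c_k = 0 for k > q),
using gamma(-m) = gamma(m).
psi-weights needed (psi_j = theta_j + sum_i phi_i psi_{j-i}):
  psi_1 = theta_1 + phi_1 = 0.23 + (-0.589) = -0.359
Right-hand sides:
  c_0 = sigma^2 (1 + theta_1 psi_1) = 1 * (1 + (0.23)(-0.359)) = 1 * 0.91743 = 0.91743
  c_1 = sigma^2 theta_1 = 1 * (0.23) = 0.23
  c_2 = 0
Equations for k = 0, 1, 2 (AR order 2, c_2 = 0):
  (E0) gamma(0) = phi_1 gamma(1) + phi_2 gamma(2) + c_0
  (E1) gamma(1) = phi_1 gamma(0) + phi_2 gamma(1) + c_1
  (E2) gamma(2) = phi_1 gamma(1) + phi_2 gamma(0)
From (E1): gamma(1) = A gamma(0) + B with
  A = phi_1 / (1 - phi_2) = -0.589 / 0.739 = -0.797023,   B = c_1 / (1 - phi_2) = 0.23 / 0.739 = 0.311231.
Insert (E2) into (E0): gamma(0) (1 - phi_2^2) = phi_1 (1 + phi_2) gamma(1) + c_0.
  phi_1 (1 + phi_2) = (-0.589)(1.261) = -0.742729,   1 - phi_2^2 = 0.931879.
Replace gamma(1) by A gamma(0) + B and collect gamma(0):
  gamma(0) [0.931879 - (-0.742729)(-0.797023)] = (-0.742729)(0.311231) + 0.91743
  gamma(0) * 0.339907 = 0.686269
  gamma(0) = 0.686269 / 0.339907 = 2.018992.
Therefore gamma(0) = 2.0190 (to 4 decimal places).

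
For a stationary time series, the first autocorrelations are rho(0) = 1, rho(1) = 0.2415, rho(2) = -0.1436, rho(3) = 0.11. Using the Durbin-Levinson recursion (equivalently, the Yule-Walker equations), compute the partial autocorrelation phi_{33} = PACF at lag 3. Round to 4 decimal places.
\phi_{33} = 0.2270

The PACF at lag k is phi_{kk}, the last component of the solution
to the Yule-Walker system G_k phi = r_k where
  (G_k)_{ij} = rho(|i - j|), (r_k)_i = rho(i), i,j = 1..k.
Equivalently, Durbin-Levinson gives phi_{kk} iteratively:
  phi_{11} = rho(1)
  phi_{kk} = [rho(k) - sum_{j=1..k-1} phi_{k-1,j} rho(k-j)]
            / [1 - sum_{j=1..k-1} phi_{k-1,j} rho(j)],
  phi_{k,j} = phi_{k-1,j} - phi_{kk} phi_{k-1,k-j},  j = 1..k-1.
Step k = 1:
  phi_11 = rho(1) = 0.2415.
Step k = 2:
  phi_22 = [rho(2) - phi_11 rho(1)] / [1 - phi_11 rho(1)] = [-0.1436 - (0.2415)(0.2415)] / [1 - (0.2415)(0.2415)]
         = -0.20192225 / 0.94167775 = -0.214428.
  Update: phi_21 = phi_11 - phi_22 phi_11 = 0.2415 - (-0.214428)(0.2415) = 0.293284.
Step k = 3:
  phi_33 = [rho(3) - phi_21 rho(2) - phi_22 rho(1)] / [1 - phi_21 rho(1) - phi_22 rho(2)]
    numerator   = 0.11 - (0.293284)(-0.1436) - (-0.214428)(0.2415) = 0.20390005
    denominator = 1 - (0.293284)(0.2415) - (-0.214428)(-0.1436) = 0.89837993
  phi_33 = 0.20390005 / 0.89837993 = 0.227.
Therefore phi_{33} = 0.2270.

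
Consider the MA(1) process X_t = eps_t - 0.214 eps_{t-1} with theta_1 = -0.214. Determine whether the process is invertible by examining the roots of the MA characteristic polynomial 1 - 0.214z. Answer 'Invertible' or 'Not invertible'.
\text{Invertible}

The MA(q) characteristic polynomial is P(z) = 1 - 0.214z.
Invertibility requires all roots to lie outside the unit circle, i.e. |z| > 1 for every root.
This is linear in z: 1 + (-0.214) z = 0  =>  z = -1/(-0.214) = 4.672897,  |z| = 4.672897.
Moduli of all roots: 4.6729.
All moduli strictly greater than 1? Yes.
Verdict: Invertible.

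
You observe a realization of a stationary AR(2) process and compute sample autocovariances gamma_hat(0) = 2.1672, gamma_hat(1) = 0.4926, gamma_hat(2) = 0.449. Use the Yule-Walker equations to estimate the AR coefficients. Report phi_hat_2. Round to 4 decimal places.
\hat\phi_{2} = 0.1640

The Yule-Walker equations for an AR(p) process read, in matrix form,
  Gamma_p phi = r_p,   with   (Gamma_p)_{ij} = gamma(|i - j|),
                       (r_p)_i = gamma(i),   i,j = 1..p.
Substitute the sample gammas (Toeplitz matrix and right-hand side of size 2):
  Gamma_p = [[2.1672, 0.4926], [0.4926, 2.1672]]
  r_p     = [0.4926, 0.449]
Written out:
  2.1672 phi_1 + 0.4926 phi_2 = 0.4926
  0.4926 phi_1 + 2.1672 phi_2 = 0.449
Solve by Cramer's rule:
  det = gamma(0)^2 - gamma(1)^2 = (2.1672)^2 - (0.4926)^2 = 4.69675584 - 0.24265476 = 4.45410108
  phi_hat_1 = [gamma(1) gamma(0) - gamma(1) gamma(2)] / det = [(0.4926)(2.1672) - (0.4926)(0.449)] / 4.45410108 = 0.84638532 / 4.45410108 = 0.19
  phi_hat_2 = [gamma(0) gamma(2) - gamma(1)^2] / det = [(2.1672)(0.449) - (0.4926)^2] / 4.45410108 = 0.73041804 / 4.45410108 = 0.164
So phi_hat = [0.1900, 0.1640].
Therefore phi_hat_2 = 0.1640.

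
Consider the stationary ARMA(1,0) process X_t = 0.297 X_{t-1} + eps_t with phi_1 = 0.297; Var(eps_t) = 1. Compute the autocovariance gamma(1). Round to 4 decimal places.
\gamma(1) = 0.3257

Multiply the model equation by X_{t-k} and take expectations. With theta_0 = psi_0 = 1 and psi_j the MA(infinity) weights, this gives
  gamma(k) - sum_i phi_i gamma(k-i) = c_k,
  c_k = sigma^2 * sum_{j=k..q} theta_j psi_{j-k}   (c_k = 0 for k > q),
using gamma(-m) = gamma(m).
Pure AR (q = 0): c_0 = sigma^2 = 1, c_k = 0 for k >= 1.
Equations for k = 0 and k = 1 (AR order 1):
  gamma(0) = phi_1 gamma(1) + c_0
  gamma(1) = phi_1 gamma(0) + c_1
Substituting the second into the first: gamma(0) (1 - phi_1^2) = c_0 + phi_1 c_1, so
  gamma(0) = c_0 / (1 - phi_1^2) = 1 / (1 - (0.297)^2) = 1 / 0.911791 = 1.096743.
  gamma(1) = phi_1 gamma(0) = (0.297)(1.096743) = 0.325733.
Therefore gamma(1) = 0.3257 (to 4 decimal places).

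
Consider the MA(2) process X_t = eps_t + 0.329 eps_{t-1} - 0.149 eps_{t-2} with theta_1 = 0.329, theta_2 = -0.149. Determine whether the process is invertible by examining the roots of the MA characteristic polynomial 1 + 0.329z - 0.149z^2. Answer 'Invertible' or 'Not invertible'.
\text{Invertible}

The MA(q) characteristic polynomial is P(z) = 1 + 0.329z - 0.149z^2.
Invertibility requires all roots to lie outside the unit circle, i.e. |z| > 1 for every root.
Set 1 + (0.329) z + (-0.149) z^2 = 0, i.e. a z^2 + b z + c = 0 with a = -0.149, b = 0.329, c = 1.
Discriminant D = b^2 - 4ac = (0.329)^2 - 4*(-0.149)*1 = 0.108241 - (-0.596) = 0.704241.
D >= 0, so the roots are real: z = (-b +/- sqrt(D)) / (2a) = (-0.329 +/- 0.839191) / (-0.298).
  z_1 = (-0.329 + 0.839191) / (-0.298) = -1.712,   |z_1| = 1.712.
  z_2 = (-0.329 - 0.839191) / (-0.298) = 3.9201,   |z_2| = 3.9201.
Moduli of all roots: 1.7120, 3.9201.
All moduli strictly greater than 1? Yes.
Verdict: Invertible.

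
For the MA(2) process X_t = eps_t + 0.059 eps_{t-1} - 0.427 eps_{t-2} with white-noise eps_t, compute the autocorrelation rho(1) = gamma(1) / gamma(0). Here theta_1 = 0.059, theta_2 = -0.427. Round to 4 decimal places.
\rho(1) = 0.0285

For an MA(q) process with theta_0 = 1, the autocovariance is
  gamma(k) = sigma^2 * sum_{i=0..q-k} theta_i * theta_{i+k},
and rho(k) = gamma(k) / gamma(0). Sigma^2 cancels.
  numerator   = (1)*(0.059) + (0.059)*(-0.427) = 0.033807.
  denominator = (1)^2 + (0.059)^2 + (-0.427)^2 = 1.18581.
  rho(1) = 0.033807 / 1.18581 = 0.0285.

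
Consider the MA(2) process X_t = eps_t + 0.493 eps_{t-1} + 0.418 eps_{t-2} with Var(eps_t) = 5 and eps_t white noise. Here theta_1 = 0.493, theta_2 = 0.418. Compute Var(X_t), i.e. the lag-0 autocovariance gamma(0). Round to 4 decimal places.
\gamma(0) = 7.0889

For an MA(q) process X_t = eps_t + sum_i theta_i eps_{t-i} with
Var(eps_t) = sigma^2, the variance is
  gamma(0) = sigma^2 * (1 + sum_i theta_i^2).
  sum_i theta_i^2 = (0.493)^2 + (0.418)^2 = 0.243049 + 0.174724 = 0.417773.
  gamma(0) = 5 * (1 + 0.417773) = 5 * 1.417773 = 7.088865, which rounds to 7.0889.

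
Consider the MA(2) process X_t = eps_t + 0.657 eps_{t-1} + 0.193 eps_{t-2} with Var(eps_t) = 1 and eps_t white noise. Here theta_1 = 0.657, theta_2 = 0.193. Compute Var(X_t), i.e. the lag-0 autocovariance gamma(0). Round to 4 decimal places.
\gamma(0) = 1.4689

For an MA(q) process X_t = eps_t + sum_i theta_i eps_{t-i} with
Var(eps_t) = sigma^2, the variance is
  gamma(0) = sigma^2 * (1 + sum_i theta_i^2).
  sum_i theta_i^2 = (0.657)^2 + (0.193)^2 = 0.431649 + 0.037249 = 0.468898.
  gamma(0) = 1 * (1 + 0.468898) = 1 * 1.468898 = 1.468898, which rounds to 1.4689.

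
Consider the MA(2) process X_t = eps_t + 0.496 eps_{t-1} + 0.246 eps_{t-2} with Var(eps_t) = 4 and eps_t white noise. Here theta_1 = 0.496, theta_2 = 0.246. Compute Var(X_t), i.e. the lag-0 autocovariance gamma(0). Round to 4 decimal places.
\gamma(0) = 5.2261

For an MA(q) process X_t = eps_t + sum_i theta_i eps_{t-i} with
Var(eps_t) = sigma^2, the variance is
  gamma(0) = sigma^2 * (1 + sum_i theta_i^2).
  sum_i theta_i^2 = (0.496)^2 + (0.246)^2 = 0.246016 + 0.060516 = 0.306532.
  gamma(0) = 4 * (1 + 0.306532) = 4 * 1.306532 = 5.226128, which rounds to 5.2261.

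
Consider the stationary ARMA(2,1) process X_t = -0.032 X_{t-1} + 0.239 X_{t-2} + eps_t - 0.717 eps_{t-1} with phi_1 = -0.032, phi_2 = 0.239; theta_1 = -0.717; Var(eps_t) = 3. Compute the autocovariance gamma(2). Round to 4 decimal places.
\gamma(2) = 1.2965

Multiply the model equation by X_{t-k} and take expectations. With theta_0 = psi_0 = 1 and psi_j the MA(infinity) weights, this gives
  gamma(k) - sum_i phi_i gamma(k-i) = c_k,
  c_k = sigma^2 * sum_{j=k..q} theta_j psi_{j-k}   (c_k = 0 for k > q),
using gamma(-m) = gamma(m).
psi-weights needed (psi_j = theta_j + sum_i phi_i psi_{j-i}):
  psi_1 = theta_1 + phi_1 = -0.717 + (-0.032) = -0.749
Right-hand sides:
  c_0 = sigma^2 (1 + theta_1 psi_1) = 3 * (1 + (-0.717)(-0.749)) = 3 * 1.537033 = 4.611099
  c_1 = sigma^2 theta_1 = 3 * (-0.717) = -2.151
  c_2 = 0
Equations for k = 0, 1, 2 (AR order 2, c_2 = 0):
  (E0) gamma(0) = phi_1 gamma(1) + phi_2 gamma(2) + c_0
  (E1) gamma(1) = phi_1 gamma(0) + phi_2 gamma(1) + c_1
  (E2) gamma(2) = phi_1 gamma(1) + phi_2 gamma(0)
From (E1): gamma(1) = A gamma(0) + B with
  A = phi_1 / (1 - phi_2) = -0.032 / 0.761 = -0.04205,   B = c_1 / (1 - phi_2) = -2.151 / 0.761 = -2.826544.
Insert (E2) into (E0): gamma(0) (1 - phi_2^2) = phi_1 (1 + phi_2) gamma(1) + c_0.
  phi_1 (1 + phi_2) = (-0.032)(1.239) = -0.039648,   1 - phi_2^2 = 0.942879.
Replace gamma(1) by A gamma(0) + B and collect gamma(0):
  gamma(0) [0.942879 - (-0.039648)(-0.04205)] = (-0.039648)(-2.826544) + 4.611099
  gamma(0) * 0.941212 = 4.723166
  gamma(0) = 4.723166 / 0.941212 = 5.018175.
  gamma(1) = A gamma(0) + B = (-0.04205)(5.018175) + (-2.826544) = -3.037558.
  gamma(2) = phi_1 gamma(1) + phi_2 gamma(0) = (-0.032)(-3.037558) + (0.239)(5.018175) = 1.296546.
Therefore gamma(2) = 1.2965 (to 4 decimal places).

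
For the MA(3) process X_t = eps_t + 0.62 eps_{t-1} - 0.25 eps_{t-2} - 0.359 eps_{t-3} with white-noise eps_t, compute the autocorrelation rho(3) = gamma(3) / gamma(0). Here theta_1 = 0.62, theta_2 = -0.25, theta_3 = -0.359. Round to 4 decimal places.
\rho(3) = -0.2278

For an MA(q) process with theta_0 = 1, the autocovariance is
  gamma(k) = sigma^2 * sum_{i=0..q-k} theta_i * theta_{i+k},
and rho(k) = gamma(k) / gamma(0). Sigma^2 cancels.
  numerator   = (1)*(-0.359) = -0.359.
  denominator = (1)^2 + (0.62)^2 + (-0.25)^2 + (-0.359)^2 = 1.575781.
  rho(3) = -0.359 / 1.575781 = -0.2278.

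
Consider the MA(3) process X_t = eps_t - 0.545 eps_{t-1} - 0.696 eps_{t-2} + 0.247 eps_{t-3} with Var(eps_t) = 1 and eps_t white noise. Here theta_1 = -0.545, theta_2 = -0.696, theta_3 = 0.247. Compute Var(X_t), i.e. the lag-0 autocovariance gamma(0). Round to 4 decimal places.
\gamma(0) = 1.8425

For an MA(q) process X_t = eps_t + sum_i theta_i eps_{t-i} with
Var(eps_t) = sigma^2, the variance is
  gamma(0) = sigma^2 * (1 + sum_i theta_i^2).
  sum_i theta_i^2 = (-0.545)^2 + (-0.696)^2 + (0.247)^2 = 0.297025 + 0.484416 + 0.061009 = 0.84245.
  gamma(0) = 1 * (1 + 0.84245) = 1 * 1.84245 = 1.84245, which rounds to 1.8425.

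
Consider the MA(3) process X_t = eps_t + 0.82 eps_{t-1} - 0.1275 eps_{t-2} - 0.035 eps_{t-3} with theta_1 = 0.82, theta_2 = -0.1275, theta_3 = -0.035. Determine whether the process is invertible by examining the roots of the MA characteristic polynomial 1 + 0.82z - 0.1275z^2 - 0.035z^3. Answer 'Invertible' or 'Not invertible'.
\text{Invertible}

The MA(q) characteristic polynomial is P(z) = 1 + 0.82z - 0.1275z^2 - 0.035z^3.
Invertibility requires all roots to lie outside the unit circle, i.e. |z| > 1 for every root.
Degree 3: look for a simple real root z0 first, then factor out (1 - z/z0) and solve the remaining quadratic.
Testing z0 = 4: P(4) = 1 + (0.82)(4) + (-0.1275)(4)^2 + (-0.035)(4)^3
  = 1 + (3.28) + (-2.04) + (-2.24) = 0.  So z_0 = 4 is a root, |z_0| = 4.
Divide out the factor (1 - 0.25 z) = (1 - z/z0) (since 1/z0 = 0.25):
  P(z) = (1 - 0.25 z)(1 + (1.07) z + (0.14) z^2)
  [check: z-coef 1.07 - (0.25) = 0.82; z^2-coef 0.14 - (0.25)(1.07) = -0.1275; z^3-coef -(0.25)(0.14) = -0.035.]
Remaining roots from the quadratic factor 1 + (1.07) z + (0.14) z^2:
  Set 1 + (1.07) z + (0.14) z^2 = 0, i.e. a z^2 + b z + c = 0 with a = 0.14, b = 1.07, c = 1.
  Discriminant D = b^2 - 4ac = (1.07)^2 - 4*(0.14)*1 = 1.1449 - (0.56) = 0.5849.
  D >= 0, so the roots are real: z = (-b +/- sqrt(D)) / (2a) = (-1.07 +/- 0.764788) / (0.28).
    z_1 = (-1.07 + 0.764788) / (0.28) = -1.09,   |z_1| = 1.09.
    z_2 = (-1.07 - 0.764788) / (0.28) = -6.5528,   |z_2| = 6.5528.
Moduli of all roots: 4.0000, 1.0900, 6.5528.
All moduli strictly greater than 1? Yes.
Verdict: Invertible.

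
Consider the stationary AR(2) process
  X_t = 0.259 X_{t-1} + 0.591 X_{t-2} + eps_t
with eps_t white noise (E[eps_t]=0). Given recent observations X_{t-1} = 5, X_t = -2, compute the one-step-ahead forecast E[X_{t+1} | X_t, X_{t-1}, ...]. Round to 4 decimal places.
E[X_{t+1} \mid \mathcal F_t] = 2.4370

For an AR(p) model X_t = c + sum_i phi_i X_{t-i} + eps_t, the
one-step-ahead conditional mean is
  E[X_{t+1} | X_t, ...] = c + sum_i phi_i X_{t+1-i}.
Substitute known values:
  E[X_{t+1} | ...] = (0.259) * (-2) + (0.591) * (5)
                   = 2.4370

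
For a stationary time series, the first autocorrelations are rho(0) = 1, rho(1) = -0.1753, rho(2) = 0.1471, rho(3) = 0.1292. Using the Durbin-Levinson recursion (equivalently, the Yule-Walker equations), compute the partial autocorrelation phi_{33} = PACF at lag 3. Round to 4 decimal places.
\phi_{33} = 0.1810

The PACF at lag k is phi_{kk}, the last component of the solution
to the Yule-Walker system G_k phi = r_k where
  (G_k)_{ij} = rho(|i - j|), (r_k)_i = rho(i), i,j = 1..k.
Equivalently, Durbin-Levinson gives phi_{kk} iteratively:
  phi_{11} = rho(1)
  phi_{kk} = [rho(k) - sum_{j=1..k-1} phi_{k-1,j} rho(k-j)]
            / [1 - sum_{j=1..k-1} phi_{k-1,j} rho(j)],
  phi_{k,j} = phi_{k-1,j} - phi_{kk} phi_{k-1,k-j},  j = 1..k-1.
Step k = 1:
  phi_11 = rho(1) = -0.1753.
Step k = 2:
  phi_22 = [rho(2) - phi_11 rho(1)] / [1 - phi_11 rho(1)] = [0.1471 - (-0.1753)(-0.1753)] / [1 - (-0.1753)(-0.1753)]
         = 0.11636991 / 0.96926991 = 0.120059.
  Update: phi_21 = phi_11 - phi_22 phi_11 = -0.1753 - (0.120059)(-0.1753) = -0.154254.
Step k = 3:
  phi_33 = [rho(3) - phi_21 rho(2) - phi_22 rho(1)] / [1 - phi_21 rho(1) - phi_22 rho(2)]
    numerator   = 0.1292 - (-0.154254)(0.1471) - (0.120059)(-0.1753) = 0.17293711
    denominator = 1 - (-0.154254)(-0.1753) - (0.120059)(0.1471) = 0.95529861
  phi_33 = 0.17293711 / 0.95529861 = 0.181.
Therefore phi_{33} = 0.1810.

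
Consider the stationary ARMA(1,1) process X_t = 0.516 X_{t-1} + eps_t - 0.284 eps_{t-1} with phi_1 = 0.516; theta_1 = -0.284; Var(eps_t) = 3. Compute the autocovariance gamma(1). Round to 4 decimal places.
\gamma(1) = 0.8096

Multiply the model equation by X_{t-k} and take expectations. With theta_0 = psi_0 = 1 and psi_j the MA(infinity) weights, this gives
  gamma(k) - sum_i phi_i gamma(k-i) = c_k,
  c_k = sigma^2 * sum_{j=k..q} theta_j psi_{j-k}   (c_k = 0 for k > q),
using gamma(-m) = gamma(m).
psi-weights needed (psi_j = theta_j + sum_i phi_i psi_{j-i}):
  psi_1 = theta_1 + phi_1 = -0.284 + (0.516) = 0.232
Right-hand sides:
  c_0 = sigma^2 (1 + theta_1 psi_1) = 3 * (1 + (-0.284)(0.232)) = 3 * 0.934112 = 2.802336
  c_1 = sigma^2 theta_1 = 3 * (-0.284) = -0.852
  c_2 = 0
Equations for k = 0 and k = 1 (AR order 1):
  gamma(0) = phi_1 gamma(1) + c_0
  gamma(1) = phi_1 gamma(0) + c_1
Substituting the second into the first: gamma(0) (1 - phi_1^2) = c_0 + phi_1 c_1, so
  gamma(0) = (c_0 + phi_1 c_1) / (1 - phi_1^2) = (2.802336 + (0.516)(-0.852)) / (1 - (0.516)^2) = 2.362704 / 0.733744 = 3.220066.
  gamma(1) = phi_1 gamma(0) + c_1 = (0.516)(3.220066) + (-0.852) = 0.809554.
Therefore gamma(1) = 0.8096 (to 4 decimal places).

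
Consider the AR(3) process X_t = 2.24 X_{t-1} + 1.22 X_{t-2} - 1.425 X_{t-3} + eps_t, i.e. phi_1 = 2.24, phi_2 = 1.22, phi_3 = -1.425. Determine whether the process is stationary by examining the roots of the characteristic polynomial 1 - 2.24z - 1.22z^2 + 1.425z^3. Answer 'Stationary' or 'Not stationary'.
\text{Not stationary}

The AR(p) characteristic polynomial is P(z) = 1 - 2.24z - 1.22z^2 + 1.425z^3.
Stationarity requires all roots to lie outside the unit circle, i.e. |z| > 1 for every root.
Degree 3: look for a simple real root z0 first, then factor out (1 - z/z0) and solve the remaining quadratic.
Testing z0 = 0.4: P(0.4) = 1 + (-2.24)(0.4) + (-1.22)(0.4)^2 + (1.425)(0.4)^3
  = 1 + (-0.896) + (-0.1952) + (0.0912) = 0.  So z_0 = 0.4 is a root, |z_0| = 0.4.
Divide out the factor (1 - 2.5 z) = (1 - z/z0) (since 1/z0 = 2.5):
  P(z) = (1 - 2.5 z)(1 + (0.26) z + (-0.57) z^2)
  [check: z-coef 0.26 - (2.5) = -2.24; z^2-coef -0.57 - (2.5)(0.26) = -1.22; z^3-coef -(2.5)(-0.57) = 1.425.]
Remaining roots from the quadratic factor 1 + (0.26) z + (-0.57) z^2:
  Set 1 + (0.26) z + (-0.57) z^2 = 0, i.e. a z^2 + b z + c = 0 with a = -0.57, b = 0.26, c = 1.
  Discriminant D = b^2 - 4ac = (0.26)^2 - 4*(-0.57)*1 = 0.0676 - (-2.28) = 2.3476.
  D >= 0, so the roots are real: z = (-b +/- sqrt(D)) / (2a) = (-0.26 +/- 1.532188) / (-1.14).
    z_1 = (-0.26 + 1.532188) / (-1.14) = -1.116,   |z_1| = 1.116.
    z_2 = (-0.26 - 1.532188) / (-1.14) = 1.5721,   |z_2| = 1.5721.
Moduli of all roots: 0.4000, 1.1160, 1.5721.
All moduli strictly greater than 1? No.
Verdict: Not stationary.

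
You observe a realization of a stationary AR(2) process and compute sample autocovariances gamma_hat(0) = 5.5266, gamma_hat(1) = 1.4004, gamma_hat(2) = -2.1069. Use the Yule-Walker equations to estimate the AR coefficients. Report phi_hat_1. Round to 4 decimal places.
\hat\phi_{1} = 0.3740

The Yule-Walker equations for an AR(p) process read, in matrix form,
  Gamma_p phi = r_p,   with   (Gamma_p)_{ij} = gamma(|i - j|),
                       (r_p)_i = gamma(i),   i,j = 1..p.
Substitute the sample gammas (Toeplitz matrix and right-hand side of size 2):
  Gamma_p = [[5.5266, 1.4004], [1.4004, 5.5266]]
  r_p     = [1.4004, -2.1069]
Written out:
  5.5266 phi_1 + 1.4004 phi_2 = 1.4004
  1.4004 phi_1 + 5.5266 phi_2 = -2.1069
Solve by Cramer's rule:
  det = gamma(0)^2 - gamma(1)^2 = (5.5266)^2 - (1.4004)^2 = 30.54330756 - 1.96112016 = 28.5821874
  phi_hat_1 = [gamma(1) gamma(0) - gamma(1) gamma(2)] / det = [(1.4004)(5.5266) - (1.4004)(-2.1069)] / 28.5821874 = 10.6899534 / 28.5821874 = 0.374
  phi_hat_2 = [gamma(0) gamma(2) - gamma(1)^2] / det = [(5.5266)(-2.1069) - (1.4004)^2] / 28.5821874 = -13.6051137 / 28.5821874 = -0.476
So phi_hat = [0.3740, -0.4760].
Therefore phi_hat_1 = 0.3740.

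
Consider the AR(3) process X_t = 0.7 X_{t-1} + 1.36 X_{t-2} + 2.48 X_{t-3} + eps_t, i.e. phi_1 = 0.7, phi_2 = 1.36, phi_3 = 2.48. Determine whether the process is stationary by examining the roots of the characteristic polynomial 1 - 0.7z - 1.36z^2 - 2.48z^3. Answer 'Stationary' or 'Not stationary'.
\text{Not stationary}

The AR(p) characteristic polynomial is P(z) = 1 - 0.7z - 1.36z^2 - 2.48z^3.
Stationarity requires all roots to lie outside the unit circle, i.e. |z| > 1 for every root.
Degree 3: look for a simple real root z0 first, then factor out (1 - z/z0) and solve the remaining quadratic.
Testing z0 = 0.5: P(0.5) = 1 + (-0.7)(0.5) + (-1.36)(0.5)^2 + (-2.48)(0.5)^3
  = 1 + (-0.35) + (-0.34) + (-0.31) = 0.  So z_0 = 0.5 is a root, |z_0| = 0.5.
Divide out the factor (1 - 2 z) = (1 - z/z0) (since 1/z0 = 2):
  P(z) = (1 - 2 z)(1 + (1.3) z + (1.24) z^2)
  [check: z-coef 1.3 - (2) = -0.7; z^2-coef 1.24 - (2)(1.3) = -1.36; z^3-coef -(2)(1.24) = -2.48.]
Remaining roots from the quadratic factor 1 + (1.3) z + (1.24) z^2:
  Set 1 + (1.3) z + (1.24) z^2 = 0, i.e. a z^2 + b z + c = 0 with a = 1.24, b = 1.3, c = 1.
  Discriminant D = b^2 - 4ac = (1.3)^2 - 4*(1.24)*1 = 1.69 - (4.96) = -3.27.
  D < 0, so the roots are the complex-conjugate pair z = (-b +/- i sqrt(-D)) / (2a) = -0.5242 +/- 0.7292i.
  For a conjugate pair |z|^2 = z * conj(z) = (product of roots) = c/a = 1/(1.24) = 0.806452, so |z| = sqrt(0.806452) = 0.898 for both roots.
Moduli of all roots: 0.5000, 0.8980, 0.8980.
All moduli strictly greater than 1? No.
Verdict: Not stationary.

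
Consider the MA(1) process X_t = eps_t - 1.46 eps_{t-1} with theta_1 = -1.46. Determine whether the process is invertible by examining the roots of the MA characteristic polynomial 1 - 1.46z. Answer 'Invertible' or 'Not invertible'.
\text{Not invertible}

The MA(q) characteristic polynomial is P(z) = 1 - 1.46z.
Invertibility requires all roots to lie outside the unit circle, i.e. |z| > 1 for every root.
This is linear in z: 1 + (-1.46) z = 0  =>  z = -1/(-1.46) = 0.684932,  |z| = 0.684932.
Moduli of all roots: 0.6849.
All moduli strictly greater than 1? No.
Verdict: Not invertible.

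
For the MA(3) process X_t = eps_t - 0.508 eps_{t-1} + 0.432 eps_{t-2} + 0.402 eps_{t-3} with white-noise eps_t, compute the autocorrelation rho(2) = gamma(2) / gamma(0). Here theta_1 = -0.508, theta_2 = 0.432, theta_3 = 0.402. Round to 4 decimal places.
\rho(2) = 0.1418

For an MA(q) process with theta_0 = 1, the autocovariance is
  gamma(k) = sigma^2 * sum_{i=0..q-k} theta_i * theta_{i+k},
and rho(k) = gamma(k) / gamma(0). Sigma^2 cancels.
  numerator   = (1)*(0.432) + (-0.508)*(0.402) = 0.227784.
  denominator = (1)^2 + (-0.508)^2 + (0.432)^2 + (0.402)^2 = 1.606292.
  rho(2) = 0.227784 / 1.606292 = 0.1418.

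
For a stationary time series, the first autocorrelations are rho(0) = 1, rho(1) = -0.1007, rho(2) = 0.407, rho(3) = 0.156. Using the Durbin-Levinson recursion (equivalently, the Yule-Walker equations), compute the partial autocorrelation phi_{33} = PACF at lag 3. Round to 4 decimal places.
\phi_{33} = 0.2659

The PACF at lag k is phi_{kk}, the last component of the solution
to the Yule-Walker system G_k phi = r_k where
  (G_k)_{ij} = rho(|i - j|), (r_k)_i = rho(i), i,j = 1..k.
Equivalently, Durbin-Levinson gives phi_{kk} iteratively:
  phi_{11} = rho(1)
  phi_{kk} = [rho(k) - sum_{j=1..k-1} phi_{k-1,j} rho(k-j)]
            / [1 - sum_{j=1..k-1} phi_{k-1,j} rho(j)],
  phi_{k,j} = phi_{k-1,j} - phi_{kk} phi_{k-1,k-j},  j = 1..k-1.
Step k = 1:
  phi_11 = rho(1) = -0.1007.
Step k = 2:
  phi_22 = [rho(2) - phi_11 rho(1)] / [1 - phi_11 rho(1)] = [0.407 - (-0.1007)(-0.1007)] / [1 - (-0.1007)(-0.1007)]
         = 0.39685951 / 0.98985951 = 0.400925.
  Update: phi_21 = phi_11 - phi_22 phi_11 = -0.1007 - (0.400925)(-0.1007) = -0.060327.
Step k = 3:
  phi_33 = [rho(3) - phi_21 rho(2) - phi_22 rho(1)] / [1 - phi_21 rho(1) - phi_22 rho(2)]
    numerator   = 0.156 - (-0.060327)(0.407) - (0.400925)(-0.1007) = 0.22092618
    denominator = 1 - (-0.060327)(-0.1007) - (0.400925)(0.407) = 0.83074858
  phi_33 = 0.22092618 / 0.83074858 = 0.2659.
Therefore phi_{33} = 0.2659.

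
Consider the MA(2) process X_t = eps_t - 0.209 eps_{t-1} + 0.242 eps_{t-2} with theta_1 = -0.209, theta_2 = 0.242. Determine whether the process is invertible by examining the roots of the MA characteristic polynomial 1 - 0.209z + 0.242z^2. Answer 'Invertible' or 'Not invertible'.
\text{Invertible}

The MA(q) characteristic polynomial is P(z) = 1 - 0.209z + 0.242z^2.
Invertibility requires all roots to lie outside the unit circle, i.e. |z| > 1 for every root.
Set 1 + (-0.209) z + (0.242) z^2 = 0, i.e. a z^2 + b z + c = 0 with a = 0.242, b = -0.209, c = 1.
Discriminant D = b^2 - 4ac = (-0.209)^2 - 4*(0.242)*1 = 0.043681 - (0.968) = -0.924319.
D < 0, so the roots are the complex-conjugate pair z = (-b +/- i sqrt(-D)) / (2a) = 0.4318 +/- 1.9864i.
For a conjugate pair |z|^2 = z * conj(z) = (product of roots) = c/a = 1/(0.242) = 4.132231, so |z| = sqrt(4.132231) = 2.0328 for both roots.
Moduli of all roots: 2.0328, 2.0328.
All moduli strictly greater than 1? Yes.
Verdict: Invertible.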